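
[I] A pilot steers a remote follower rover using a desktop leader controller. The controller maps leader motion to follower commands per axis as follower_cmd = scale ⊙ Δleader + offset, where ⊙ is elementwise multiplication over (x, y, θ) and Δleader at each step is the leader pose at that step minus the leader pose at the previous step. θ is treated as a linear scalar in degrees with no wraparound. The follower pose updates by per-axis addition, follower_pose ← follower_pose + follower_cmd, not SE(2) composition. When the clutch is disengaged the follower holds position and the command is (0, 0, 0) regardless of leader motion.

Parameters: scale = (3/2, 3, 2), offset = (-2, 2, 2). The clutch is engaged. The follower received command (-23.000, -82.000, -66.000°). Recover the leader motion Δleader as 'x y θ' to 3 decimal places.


axis x: (-23.000 − -2) / (3/2) = -14.000
axis y: (-82.000 − 2) / (3) = -28.000
axis θ: (-66.000 − 2) / (2) = -34.000

-14.000 -28.000 -34.000


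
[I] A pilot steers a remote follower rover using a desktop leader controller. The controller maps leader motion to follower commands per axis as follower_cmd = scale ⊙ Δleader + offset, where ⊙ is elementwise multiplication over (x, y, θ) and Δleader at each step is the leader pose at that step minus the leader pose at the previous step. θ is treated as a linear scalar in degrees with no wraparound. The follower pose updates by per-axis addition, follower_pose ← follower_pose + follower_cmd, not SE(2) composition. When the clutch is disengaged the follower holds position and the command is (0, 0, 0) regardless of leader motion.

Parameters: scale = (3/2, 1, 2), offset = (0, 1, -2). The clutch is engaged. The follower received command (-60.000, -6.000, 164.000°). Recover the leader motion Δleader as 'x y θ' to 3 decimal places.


axis x: (-60.000 − 0) / (3/2) = -40.000
axis y: (-6.000 − 1) / (1) = -7.000
axis θ: (164.000 − -2) / (2) = 83.000

-40.000 -7.000 83.000


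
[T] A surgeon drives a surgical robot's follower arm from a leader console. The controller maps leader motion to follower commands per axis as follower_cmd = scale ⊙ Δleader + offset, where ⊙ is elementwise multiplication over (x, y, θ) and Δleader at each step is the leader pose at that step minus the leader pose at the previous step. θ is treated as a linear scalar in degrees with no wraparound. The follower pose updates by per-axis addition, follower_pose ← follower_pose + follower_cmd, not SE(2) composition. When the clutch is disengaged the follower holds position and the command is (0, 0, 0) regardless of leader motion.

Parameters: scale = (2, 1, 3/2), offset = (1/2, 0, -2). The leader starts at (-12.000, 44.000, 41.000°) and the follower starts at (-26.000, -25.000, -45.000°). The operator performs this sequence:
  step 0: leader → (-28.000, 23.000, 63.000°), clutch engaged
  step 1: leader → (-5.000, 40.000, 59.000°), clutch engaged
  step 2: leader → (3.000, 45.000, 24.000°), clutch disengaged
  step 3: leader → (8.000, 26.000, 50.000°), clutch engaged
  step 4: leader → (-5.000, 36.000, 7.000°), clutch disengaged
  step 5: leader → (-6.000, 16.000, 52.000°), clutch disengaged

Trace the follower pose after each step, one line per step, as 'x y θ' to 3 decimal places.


-57.500 -46.000 -14.000
-11.000 -29.000 -22.000
-11.000 -29.000 -22.000
-0.500 -48.000 15.000
-0.500 -48.000 15.000
-0.500 -48.000 15.000

step 0: Δleader=(-16.000, -21.000, 22.000°), engaged; cmd=(-31.500, -21.000, 31.000°) → follower=(-57.500, -46.000, -14.000°)
step 1: Δleader=(23.000, 17.000, -4.000°), engaged; cmd=(46.500, 17.000, -8.000°) → follower=(-11.000, -29.000, -22.000°)
step 2: Δleader=(8.000, 5.000, -35.000°), disengaged; cmd=(0,0,0) → follower holds at (-11.000, -29.000, -22.000°)
step 3: Δleader=(5.000, -19.000, 26.000°), engaged; cmd=(10.500, -19.000, 37.000°) → follower=(-0.500, -48.000, 15.000°)
step 4: Δleader=(-13.000, 10.000, -43.000°), disengaged; cmd=(0,0,0) → follower holds at (-0.500, -48.000, 15.000°)
step 5: Δleader=(-1.000, -20.000, 45.000°), disengaged; cmd=(0,0,0) → follower holds at (-0.500, -48.000, 15.000°)


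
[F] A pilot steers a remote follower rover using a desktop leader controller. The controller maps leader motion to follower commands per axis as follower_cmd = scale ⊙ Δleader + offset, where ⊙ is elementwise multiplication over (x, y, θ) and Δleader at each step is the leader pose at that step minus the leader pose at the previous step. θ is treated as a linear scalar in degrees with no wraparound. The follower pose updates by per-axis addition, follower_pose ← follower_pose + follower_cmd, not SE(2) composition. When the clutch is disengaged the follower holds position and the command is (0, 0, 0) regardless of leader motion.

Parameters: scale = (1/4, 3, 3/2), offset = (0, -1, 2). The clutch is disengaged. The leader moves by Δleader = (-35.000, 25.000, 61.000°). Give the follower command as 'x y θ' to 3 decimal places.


0.000 0.000 0.000

clutch disengaged → follower holds; cmd = (0, 0, 0)


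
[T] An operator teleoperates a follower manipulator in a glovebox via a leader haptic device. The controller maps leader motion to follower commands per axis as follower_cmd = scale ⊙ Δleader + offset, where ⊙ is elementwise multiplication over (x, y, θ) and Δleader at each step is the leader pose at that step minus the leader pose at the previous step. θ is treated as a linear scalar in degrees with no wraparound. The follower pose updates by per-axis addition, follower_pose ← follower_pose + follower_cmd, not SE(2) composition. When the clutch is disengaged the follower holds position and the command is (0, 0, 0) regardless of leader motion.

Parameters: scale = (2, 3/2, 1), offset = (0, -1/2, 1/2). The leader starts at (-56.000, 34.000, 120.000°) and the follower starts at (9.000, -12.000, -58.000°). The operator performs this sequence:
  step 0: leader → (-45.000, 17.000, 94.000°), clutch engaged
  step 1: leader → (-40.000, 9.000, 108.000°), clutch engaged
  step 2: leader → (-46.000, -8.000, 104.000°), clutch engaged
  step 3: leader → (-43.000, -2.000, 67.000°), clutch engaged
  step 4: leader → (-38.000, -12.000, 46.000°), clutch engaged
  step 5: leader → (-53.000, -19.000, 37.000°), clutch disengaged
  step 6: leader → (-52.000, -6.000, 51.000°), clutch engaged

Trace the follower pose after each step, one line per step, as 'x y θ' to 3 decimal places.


31.000 -38.000 -83.500
41.000 -50.500 -69.000
29.000 -76.500 -72.500
35.000 -68.000 -109.000
45.000 -83.500 -129.500
45.000 -83.500 -129.500
47.000 -64.500 -115.000

step 0: Δleader=(11.000, -17.000, -26.000°), engaged; cmd=(22.000, -26.000, -25.500°) → follower=(31.000, -38.000, -83.500°)
step 1: Δleader=(5.000, -8.000, 14.000°), engaged; cmd=(10.000, -12.500, 14.500°) → follower=(41.000, -50.500, -69.000°)
step 2: Δleader=(-6.000, -17.000, -4.000°), engaged; cmd=(-12.000, -26.000, -3.500°) → follower=(29.000, -76.500, -72.500°)
step 3: Δleader=(3.000, 6.000, -37.000°), engaged; cmd=(6.000, 8.500, -36.500°) → follower=(35.000, -68.000, -109.000°)
step 4: Δleader=(5.000, -10.000, -21.000°), engaged; cmd=(10.000, -15.500, -20.500°) → follower=(45.000, -83.500, -129.500°)
step 5: Δleader=(-15.000, -7.000, -9.000°), disengaged; cmd=(0,0,0) → follower holds at (45.000, -83.500, -129.500°)
step 6: Δleader=(1.000, 13.000, 14.000°), engaged; cmd=(2.000, 19.000, 14.500°) → follower=(47.000, -64.500, -115.000°)


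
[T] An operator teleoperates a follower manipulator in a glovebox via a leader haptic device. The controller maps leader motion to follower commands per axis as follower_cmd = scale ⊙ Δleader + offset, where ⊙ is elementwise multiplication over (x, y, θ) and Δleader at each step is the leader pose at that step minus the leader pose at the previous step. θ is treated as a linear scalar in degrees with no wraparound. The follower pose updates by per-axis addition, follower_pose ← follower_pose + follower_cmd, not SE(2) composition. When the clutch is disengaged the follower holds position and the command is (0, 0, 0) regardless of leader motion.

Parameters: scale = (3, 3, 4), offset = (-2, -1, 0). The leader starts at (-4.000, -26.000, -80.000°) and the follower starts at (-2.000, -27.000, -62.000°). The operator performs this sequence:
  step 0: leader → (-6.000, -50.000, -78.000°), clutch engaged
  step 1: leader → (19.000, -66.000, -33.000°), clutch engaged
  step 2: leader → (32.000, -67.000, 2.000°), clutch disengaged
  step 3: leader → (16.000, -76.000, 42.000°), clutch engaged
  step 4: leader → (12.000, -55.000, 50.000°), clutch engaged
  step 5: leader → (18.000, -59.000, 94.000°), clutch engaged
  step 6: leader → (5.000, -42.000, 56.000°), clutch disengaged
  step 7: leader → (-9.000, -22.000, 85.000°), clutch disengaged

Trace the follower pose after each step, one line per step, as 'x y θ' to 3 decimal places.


-10.000 -100.000 -54.000
63.000 -149.000 126.000
63.000 -149.000 126.000
13.000 -177.000 286.000
-1.000 -115.000 318.000
15.000 -128.000 494.000
15.000 -128.000 494.000
15.000 -128.000 494.000

step 0: Δleader=(-2.000, -24.000, 2.000°), engaged; cmd=(-8.000, -73.000, 8.000°) → follower=(-10.000, -100.000, -54.000°)
step 1: Δleader=(25.000, -16.000, 45.000°), engaged; cmd=(73.000, -49.000, 180.000°) → follower=(63.000, -149.000, 126.000°)
step 2: Δleader=(13.000, -1.000, 35.000°), disengaged; cmd=(0,0,0) → follower holds at (63.000, -149.000, 126.000°)
step 3: Δleader=(-16.000, -9.000, 40.000°), engaged; cmd=(-50.000, -28.000, 160.000°) → follower=(13.000, -177.000, 286.000°)
step 4: Δleader=(-4.000, 21.000, 8.000°), engaged; cmd=(-14.000, 62.000, 32.000°) → follower=(-1.000, -115.000, 318.000°)
step 5: Δleader=(6.000, -4.000, 44.000°), engaged; cmd=(16.000, -13.000, 176.000°) → follower=(15.000, -128.000, 494.000°)
step 6: Δleader=(-13.000, 17.000, -38.000°), disengaged; cmd=(0,0,0) → follower holds at (15.000, -128.000, 494.000°)
step 7: Δleader=(-14.000, 20.000, 29.000°), disengaged; cmd=(0,0,0) → follower holds at (15.000, -128.000, 494.000°)


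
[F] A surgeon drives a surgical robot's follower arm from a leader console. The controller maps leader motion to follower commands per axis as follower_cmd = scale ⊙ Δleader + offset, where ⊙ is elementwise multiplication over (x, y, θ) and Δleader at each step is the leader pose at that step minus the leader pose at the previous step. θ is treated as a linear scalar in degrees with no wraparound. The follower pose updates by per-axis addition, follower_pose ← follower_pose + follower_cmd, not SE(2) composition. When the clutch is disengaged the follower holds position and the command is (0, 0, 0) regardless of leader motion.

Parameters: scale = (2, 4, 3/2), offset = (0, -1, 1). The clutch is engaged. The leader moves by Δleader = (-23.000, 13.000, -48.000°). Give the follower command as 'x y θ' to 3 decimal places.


-46.000 51.000 -71.000

axis x: 2·-23.000 + 0 = -46.000
axis y: 4·13.000 + -1 = 51.000
axis θ: 3/2·-48.000 + 1 = -71.000


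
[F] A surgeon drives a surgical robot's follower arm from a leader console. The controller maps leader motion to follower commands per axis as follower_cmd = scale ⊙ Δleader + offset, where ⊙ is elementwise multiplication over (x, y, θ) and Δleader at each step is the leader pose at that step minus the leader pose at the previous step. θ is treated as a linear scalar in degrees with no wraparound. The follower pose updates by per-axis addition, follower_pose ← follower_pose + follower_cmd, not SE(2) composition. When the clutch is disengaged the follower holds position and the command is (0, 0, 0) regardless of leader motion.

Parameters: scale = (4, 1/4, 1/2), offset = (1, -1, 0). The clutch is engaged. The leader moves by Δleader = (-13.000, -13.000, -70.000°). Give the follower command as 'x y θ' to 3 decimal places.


axis x: 4·-13.000 + 1 = -51.000
axis y: 1/4·-13.000 + -1 = -4.250
axis θ: 1/2·-70.000 + 0 = -35.000

-51.000 -4.250 -35.000


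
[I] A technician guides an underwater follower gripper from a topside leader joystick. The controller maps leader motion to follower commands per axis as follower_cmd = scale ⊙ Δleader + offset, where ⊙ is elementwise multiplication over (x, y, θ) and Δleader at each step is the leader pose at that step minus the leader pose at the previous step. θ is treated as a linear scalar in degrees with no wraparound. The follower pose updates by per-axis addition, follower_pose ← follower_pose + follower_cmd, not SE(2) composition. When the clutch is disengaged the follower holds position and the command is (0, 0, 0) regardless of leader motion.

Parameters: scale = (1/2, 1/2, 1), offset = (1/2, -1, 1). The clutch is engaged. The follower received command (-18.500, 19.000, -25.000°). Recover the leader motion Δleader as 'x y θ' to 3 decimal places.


axis x: (-18.500 − 1/2) / (1/2) = -38.000
axis y: (19.000 − -1) / (1/2) = 40.000
axis θ: (-25.000 − 1) / (1) = -26.000

-38.000 40.000 -26.000


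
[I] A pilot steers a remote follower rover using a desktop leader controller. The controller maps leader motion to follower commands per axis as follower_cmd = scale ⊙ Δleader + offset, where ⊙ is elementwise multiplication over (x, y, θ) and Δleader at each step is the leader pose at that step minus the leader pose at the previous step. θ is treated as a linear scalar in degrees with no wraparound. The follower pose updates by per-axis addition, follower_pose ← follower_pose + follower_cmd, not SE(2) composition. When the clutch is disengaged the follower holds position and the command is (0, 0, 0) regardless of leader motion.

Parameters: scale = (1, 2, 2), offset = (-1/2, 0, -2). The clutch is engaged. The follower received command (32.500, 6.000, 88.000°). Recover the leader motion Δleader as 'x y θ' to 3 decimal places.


33.000 3.000 45.000

axis x: (32.500 − -1/2) / (1) = 33.000
axis y: (6.000 − 0) / (2) = 3.000
axis θ: (88.000 − -2) / (2) = 45.000


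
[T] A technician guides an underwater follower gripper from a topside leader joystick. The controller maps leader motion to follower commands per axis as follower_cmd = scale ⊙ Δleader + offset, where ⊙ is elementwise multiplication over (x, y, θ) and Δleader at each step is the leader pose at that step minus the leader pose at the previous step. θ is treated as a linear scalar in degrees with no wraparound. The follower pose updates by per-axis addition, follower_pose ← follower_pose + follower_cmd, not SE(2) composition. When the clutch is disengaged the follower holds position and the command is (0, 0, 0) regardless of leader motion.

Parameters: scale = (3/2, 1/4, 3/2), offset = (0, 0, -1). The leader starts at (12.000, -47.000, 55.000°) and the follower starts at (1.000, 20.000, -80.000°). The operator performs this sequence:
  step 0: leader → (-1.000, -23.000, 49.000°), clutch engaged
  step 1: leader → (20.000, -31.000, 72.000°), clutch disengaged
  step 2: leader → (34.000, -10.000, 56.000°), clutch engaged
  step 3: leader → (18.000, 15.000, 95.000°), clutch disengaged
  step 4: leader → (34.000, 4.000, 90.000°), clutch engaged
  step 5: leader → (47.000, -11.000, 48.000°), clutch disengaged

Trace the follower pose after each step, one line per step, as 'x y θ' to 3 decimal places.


step 0: Δleader=(-13.000, 24.000, -6.000°), engaged; cmd=(-19.500, 6.000, -10.000°) → follower=(-18.500, 26.000, -90.000°)
step 1: Δleader=(21.000, -8.000, 23.000°), disengaged; cmd=(0,0,0) → follower holds at (-18.500, 26.000, -90.000°)
step 2: Δleader=(14.000, 21.000, -16.000°), engaged; cmd=(21.000, 5.250, -25.000°) → follower=(2.500, 31.250, -115.000°)
step 3: Δleader=(-16.000, 25.000, 39.000°), disengaged; cmd=(0,0,0) → follower holds at (2.500, 31.250, -115.000°)
step 4: Δleader=(16.000, -11.000, -5.000°), engaged; cmd=(24.000, -2.750, -8.500°) → follower=(26.500, 28.500, -123.500°)
step 5: Δleader=(13.000, -15.000, -42.000°), disengaged; cmd=(0,0,0) → follower holds at (26.500, 28.500, -123.500°)

-18.500 26.000 -90.000
-18.500 26.000 -90.000
2.500 31.250 -115.000
2.500 31.250 -115.000
26.500 28.500 -123.500
26.500 28.500 -123.500


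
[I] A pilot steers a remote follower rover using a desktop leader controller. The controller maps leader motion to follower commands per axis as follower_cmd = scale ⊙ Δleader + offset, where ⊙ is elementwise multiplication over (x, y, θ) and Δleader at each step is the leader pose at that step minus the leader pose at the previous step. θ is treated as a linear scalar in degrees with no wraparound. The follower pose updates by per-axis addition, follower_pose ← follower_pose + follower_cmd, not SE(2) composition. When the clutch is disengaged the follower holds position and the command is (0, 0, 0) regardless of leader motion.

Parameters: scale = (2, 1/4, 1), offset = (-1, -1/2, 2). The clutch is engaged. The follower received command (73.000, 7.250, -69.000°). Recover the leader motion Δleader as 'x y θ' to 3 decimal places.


axis x: (73.000 − -1) / (2) = 37.000
axis y: (7.250 − -1/2) / (1/4) = 31.000
axis θ: (-69.000 − 2) / (1) = -71.000

37.000 31.000 -71.000


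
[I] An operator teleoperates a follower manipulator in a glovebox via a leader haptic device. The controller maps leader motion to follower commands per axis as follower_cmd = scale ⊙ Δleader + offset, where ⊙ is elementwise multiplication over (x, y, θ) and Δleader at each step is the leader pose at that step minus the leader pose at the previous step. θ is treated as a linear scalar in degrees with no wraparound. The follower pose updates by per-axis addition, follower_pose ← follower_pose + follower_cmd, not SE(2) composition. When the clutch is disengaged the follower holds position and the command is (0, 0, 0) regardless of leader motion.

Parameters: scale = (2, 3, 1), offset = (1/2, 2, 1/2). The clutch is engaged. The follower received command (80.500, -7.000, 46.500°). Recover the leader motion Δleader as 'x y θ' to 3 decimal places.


axis x: (80.500 − 1/2) / (2) = 40.000
axis y: (-7.000 − 2) / (3) = -3.000
axis θ: (46.500 − 1/2) / (1) = 46.000

40.000 -3.000 46.000


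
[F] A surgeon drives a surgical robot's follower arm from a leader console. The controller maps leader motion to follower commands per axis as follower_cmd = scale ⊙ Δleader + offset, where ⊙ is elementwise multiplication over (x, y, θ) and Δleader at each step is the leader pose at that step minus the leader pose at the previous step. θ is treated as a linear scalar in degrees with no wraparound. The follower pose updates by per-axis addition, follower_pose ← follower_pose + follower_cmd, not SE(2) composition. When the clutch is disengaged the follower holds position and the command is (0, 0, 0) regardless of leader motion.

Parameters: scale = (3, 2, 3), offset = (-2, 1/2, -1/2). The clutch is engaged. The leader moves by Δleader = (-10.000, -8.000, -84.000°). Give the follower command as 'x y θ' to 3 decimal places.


-32.000 -15.500 -252.500

axis x: 3·-10.000 + -2 = -32.000
axis y: 2·-8.000 + 1/2 = -15.500
axis θ: 3·-84.000 + -1/2 = -252.500


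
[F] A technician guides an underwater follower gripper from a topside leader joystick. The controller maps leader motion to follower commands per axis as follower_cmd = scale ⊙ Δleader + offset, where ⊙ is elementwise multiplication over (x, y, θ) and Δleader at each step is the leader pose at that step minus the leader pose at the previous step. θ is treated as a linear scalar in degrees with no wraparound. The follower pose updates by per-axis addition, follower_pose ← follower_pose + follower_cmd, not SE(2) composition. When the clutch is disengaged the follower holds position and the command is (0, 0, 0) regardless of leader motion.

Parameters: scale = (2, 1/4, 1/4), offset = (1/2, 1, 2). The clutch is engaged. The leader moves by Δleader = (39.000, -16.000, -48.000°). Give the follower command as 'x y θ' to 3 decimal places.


axis x: 2·39.000 + 1/2 = 78.500
axis y: 1/4·-16.000 + 1 = -3.000
axis θ: 1/4·-48.000 + 2 = -10.000

78.500 -3.000 -10.000


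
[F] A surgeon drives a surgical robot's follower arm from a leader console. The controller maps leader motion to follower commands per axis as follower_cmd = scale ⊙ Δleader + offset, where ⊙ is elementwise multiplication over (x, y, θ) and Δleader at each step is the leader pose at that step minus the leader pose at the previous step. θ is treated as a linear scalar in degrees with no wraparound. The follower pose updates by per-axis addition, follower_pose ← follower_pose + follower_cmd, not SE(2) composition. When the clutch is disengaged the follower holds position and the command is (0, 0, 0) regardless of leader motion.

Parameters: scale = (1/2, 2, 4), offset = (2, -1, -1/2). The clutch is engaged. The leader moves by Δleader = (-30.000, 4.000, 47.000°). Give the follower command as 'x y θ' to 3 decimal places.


axis x: 1/2·-30.000 + 2 = -13.000
axis y: 2·4.000 + -1 = 7.000
axis θ: 4·47.000 + -1/2 = 187.500

-13.000 7.000 187.500


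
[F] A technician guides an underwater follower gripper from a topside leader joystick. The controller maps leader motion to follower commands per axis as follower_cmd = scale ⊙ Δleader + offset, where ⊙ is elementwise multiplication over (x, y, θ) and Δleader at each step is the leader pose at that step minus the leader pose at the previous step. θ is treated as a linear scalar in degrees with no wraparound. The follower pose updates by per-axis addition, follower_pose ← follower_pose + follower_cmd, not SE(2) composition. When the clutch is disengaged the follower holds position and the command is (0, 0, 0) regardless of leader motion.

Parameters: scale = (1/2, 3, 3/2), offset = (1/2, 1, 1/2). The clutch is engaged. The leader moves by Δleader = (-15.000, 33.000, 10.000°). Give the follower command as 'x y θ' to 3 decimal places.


axis x: 1/2·-15.000 + 1/2 = -7.000
axis y: 3·33.000 + 1 = 100.000
axis θ: 3/2·10.000 + 1/2 = 15.500

-7.000 100.000 15.500


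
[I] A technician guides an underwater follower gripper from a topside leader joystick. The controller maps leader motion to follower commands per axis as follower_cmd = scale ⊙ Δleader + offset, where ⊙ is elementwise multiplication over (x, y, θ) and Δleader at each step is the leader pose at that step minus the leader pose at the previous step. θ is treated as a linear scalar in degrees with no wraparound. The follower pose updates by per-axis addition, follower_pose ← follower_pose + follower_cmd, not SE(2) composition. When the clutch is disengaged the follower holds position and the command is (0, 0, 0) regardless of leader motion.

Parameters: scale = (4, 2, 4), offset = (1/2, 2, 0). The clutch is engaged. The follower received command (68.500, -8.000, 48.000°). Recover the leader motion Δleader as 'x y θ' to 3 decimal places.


axis x: (68.500 − 1/2) / (4) = 17.000
axis y: (-8.000 − 2) / (2) = -5.000
axis θ: (48.000 − 0) / (4) = 12.000

17.000 -5.000 12.000


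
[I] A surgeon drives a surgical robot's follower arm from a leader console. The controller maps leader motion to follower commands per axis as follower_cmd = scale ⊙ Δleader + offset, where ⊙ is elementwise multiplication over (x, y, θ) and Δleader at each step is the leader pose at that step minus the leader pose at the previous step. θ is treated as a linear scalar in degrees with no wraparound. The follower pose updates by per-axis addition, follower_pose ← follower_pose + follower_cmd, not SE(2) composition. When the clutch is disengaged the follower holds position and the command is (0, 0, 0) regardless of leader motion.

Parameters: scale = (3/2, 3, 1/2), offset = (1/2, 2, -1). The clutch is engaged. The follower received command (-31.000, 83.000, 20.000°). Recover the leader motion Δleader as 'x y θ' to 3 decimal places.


-21.000 27.000 42.000

axis x: (-31.000 − 1/2) / (3/2) = -21.000
axis y: (83.000 − 2) / (3) = 27.000
axis θ: (20.000 − -1) / (1/2) = 42.000


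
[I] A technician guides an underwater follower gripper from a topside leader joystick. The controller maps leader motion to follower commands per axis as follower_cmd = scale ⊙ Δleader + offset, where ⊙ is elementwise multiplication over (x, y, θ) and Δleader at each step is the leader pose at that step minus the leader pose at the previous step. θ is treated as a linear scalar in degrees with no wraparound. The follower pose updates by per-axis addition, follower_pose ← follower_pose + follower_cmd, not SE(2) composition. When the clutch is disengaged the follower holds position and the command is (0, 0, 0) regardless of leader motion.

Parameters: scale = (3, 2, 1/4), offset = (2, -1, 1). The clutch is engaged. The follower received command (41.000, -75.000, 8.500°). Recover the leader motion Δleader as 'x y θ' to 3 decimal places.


axis x: (41.000 − 2) / (3) = 13.000
axis y: (-75.000 − -1) / (2) = -37.000
axis θ: (8.500 − 1) / (1/4) = 30.000

13.000 -37.000 30.000


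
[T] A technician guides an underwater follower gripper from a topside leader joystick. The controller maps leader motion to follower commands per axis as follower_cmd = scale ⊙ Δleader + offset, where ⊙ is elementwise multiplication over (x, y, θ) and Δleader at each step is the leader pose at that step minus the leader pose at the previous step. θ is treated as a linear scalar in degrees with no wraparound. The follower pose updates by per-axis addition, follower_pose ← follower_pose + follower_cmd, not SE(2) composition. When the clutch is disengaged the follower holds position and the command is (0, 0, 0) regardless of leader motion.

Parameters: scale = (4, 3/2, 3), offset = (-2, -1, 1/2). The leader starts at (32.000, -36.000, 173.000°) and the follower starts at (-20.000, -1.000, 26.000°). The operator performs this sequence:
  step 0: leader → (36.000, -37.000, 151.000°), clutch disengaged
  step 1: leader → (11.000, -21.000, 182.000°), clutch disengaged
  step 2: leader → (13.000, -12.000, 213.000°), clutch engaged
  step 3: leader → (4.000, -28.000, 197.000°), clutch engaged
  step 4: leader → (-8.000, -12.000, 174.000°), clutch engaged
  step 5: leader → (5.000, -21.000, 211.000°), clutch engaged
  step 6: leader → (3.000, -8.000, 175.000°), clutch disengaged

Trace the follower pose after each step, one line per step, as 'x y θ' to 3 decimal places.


-20.000 -1.000 26.000
-20.000 -1.000 26.000
-14.000 11.500 119.500
-52.000 -13.500 72.000
-102.000 9.500 3.500
-52.000 -5.000 115.000
-52.000 -5.000 115.000

step 0: Δleader=(4.000, -1.000, -22.000°), disengaged; cmd=(0,0,0) → follower holds at (-20.000, -1.000, 26.000°)
step 1: Δleader=(-25.000, 16.000, 31.000°), disengaged; cmd=(0,0,0) → follower holds at (-20.000, -1.000, 26.000°)
step 2: Δleader=(2.000, 9.000, 31.000°), engaged; cmd=(6.000, 12.500, 93.500°) → follower=(-14.000, 11.500, 119.500°)
step 3: Δleader=(-9.000, -16.000, -16.000°), engaged; cmd=(-38.000, -25.000, -47.500°) → follower=(-52.000, -13.500, 72.000°)
step 4: Δleader=(-12.000, 16.000, -23.000°), engaged; cmd=(-50.000, 23.000, -68.500°) → follower=(-102.000, 9.500, 3.500°)
step 5: Δleader=(13.000, -9.000, 37.000°), engaged; cmd=(50.000, -14.500, 111.500°) → follower=(-52.000, -5.000, 115.000°)
step 6: Δleader=(-2.000, 13.000, -36.000°), disengaged; cmd=(0,0,0) → follower holds at (-52.000, -5.000, 115.000°)


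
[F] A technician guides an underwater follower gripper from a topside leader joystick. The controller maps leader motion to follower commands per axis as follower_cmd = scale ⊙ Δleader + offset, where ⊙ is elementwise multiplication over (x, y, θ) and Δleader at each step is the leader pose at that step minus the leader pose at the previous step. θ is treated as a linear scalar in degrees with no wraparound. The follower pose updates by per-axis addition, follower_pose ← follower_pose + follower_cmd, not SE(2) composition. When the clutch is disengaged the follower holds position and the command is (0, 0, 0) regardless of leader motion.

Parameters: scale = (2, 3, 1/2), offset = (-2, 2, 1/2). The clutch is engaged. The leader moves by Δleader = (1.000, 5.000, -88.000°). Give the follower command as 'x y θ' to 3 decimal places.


axis x: 2·1.000 + -2 = 0.000
axis y: 3·5.000 + 2 = 17.000
axis θ: 1/2·-88.000 + 1/2 = -43.500

0.000 17.000 -43.500


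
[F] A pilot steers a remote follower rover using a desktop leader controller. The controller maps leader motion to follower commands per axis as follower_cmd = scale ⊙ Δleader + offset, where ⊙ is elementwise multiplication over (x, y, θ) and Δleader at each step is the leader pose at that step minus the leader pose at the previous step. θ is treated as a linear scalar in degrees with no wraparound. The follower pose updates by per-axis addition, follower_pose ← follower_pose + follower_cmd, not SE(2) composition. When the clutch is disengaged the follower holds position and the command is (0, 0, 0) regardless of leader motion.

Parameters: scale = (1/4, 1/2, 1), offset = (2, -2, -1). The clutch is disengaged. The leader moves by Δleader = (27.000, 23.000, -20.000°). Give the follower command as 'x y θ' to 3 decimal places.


0.000 0.000 0.000

clutch disengaged → follower holds; cmd = (0, 0, 0)


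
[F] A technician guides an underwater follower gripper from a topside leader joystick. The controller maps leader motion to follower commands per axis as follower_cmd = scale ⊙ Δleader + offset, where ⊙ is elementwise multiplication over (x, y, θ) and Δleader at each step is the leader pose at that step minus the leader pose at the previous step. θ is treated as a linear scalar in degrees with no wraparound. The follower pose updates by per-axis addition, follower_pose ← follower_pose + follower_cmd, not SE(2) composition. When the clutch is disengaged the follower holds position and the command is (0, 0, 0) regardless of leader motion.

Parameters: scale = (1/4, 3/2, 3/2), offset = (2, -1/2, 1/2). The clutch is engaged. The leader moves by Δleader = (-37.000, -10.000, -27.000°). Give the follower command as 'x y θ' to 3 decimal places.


-7.250 -15.500 -40.000

axis x: 1/4·-37.000 + 2 = -7.250
axis y: 3/2·-10.000 + -1/2 = -15.500
axis θ: 3/2·-27.000 + 1/2 = -40.000


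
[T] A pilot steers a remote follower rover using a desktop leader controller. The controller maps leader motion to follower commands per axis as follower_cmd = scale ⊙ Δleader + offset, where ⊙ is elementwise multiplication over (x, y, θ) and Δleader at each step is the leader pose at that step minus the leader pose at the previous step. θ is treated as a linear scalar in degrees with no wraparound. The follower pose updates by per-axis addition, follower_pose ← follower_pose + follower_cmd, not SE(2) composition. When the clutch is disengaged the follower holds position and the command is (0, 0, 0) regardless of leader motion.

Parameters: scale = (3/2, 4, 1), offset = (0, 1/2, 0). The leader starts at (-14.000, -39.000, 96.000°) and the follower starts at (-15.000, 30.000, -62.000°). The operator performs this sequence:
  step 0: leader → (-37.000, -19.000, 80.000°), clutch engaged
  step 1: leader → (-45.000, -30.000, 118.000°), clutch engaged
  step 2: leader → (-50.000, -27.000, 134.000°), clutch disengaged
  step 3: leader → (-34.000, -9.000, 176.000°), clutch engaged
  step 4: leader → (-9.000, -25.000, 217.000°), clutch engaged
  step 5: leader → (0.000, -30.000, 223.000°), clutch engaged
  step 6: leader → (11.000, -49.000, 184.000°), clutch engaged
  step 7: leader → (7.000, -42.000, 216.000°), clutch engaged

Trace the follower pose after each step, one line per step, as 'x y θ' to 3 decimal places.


step 0: Δleader=(-23.000, 20.000, -16.000°), engaged; cmd=(-34.500, 80.500, -16.000°) → follower=(-49.500, 110.500, -78.000°)
step 1: Δleader=(-8.000, -11.000, 38.000°), engaged; cmd=(-12.000, -43.500, 38.000°) → follower=(-61.500, 67.000, -40.000°)
step 2: Δleader=(-5.000, 3.000, 16.000°), disengaged; cmd=(0,0,0) → follower holds at (-61.500, 67.000, -40.000°)
step 3: Δleader=(16.000, 18.000, 42.000°), engaged; cmd=(24.000, 72.500, 42.000°) → follower=(-37.500, 139.500, 2.000°)
step 4: Δleader=(25.000, -16.000, 41.000°), engaged; cmd=(37.500, -63.500, 41.000°) → follower=(0.000, 76.000, 43.000°)
step 5: Δleader=(9.000, -5.000, 6.000°), engaged; cmd=(13.500, -19.500, 6.000°) → follower=(13.500, 56.500, 49.000°)
step 6: Δleader=(11.000, -19.000, -39.000°), engaged; cmd=(16.500, -75.500, -39.000°) → follower=(30.000, -19.000, 10.000°)
step 7: Δleader=(-4.000, 7.000, 32.000°), engaged; cmd=(-6.000, 28.500, 32.000°) → follower=(24.000, 9.500, 42.000°)

-49.500 110.500 -78.000
-61.500 67.000 -40.000
-61.500 67.000 -40.000
-37.500 139.500 2.000
0.000 76.000 43.000
13.500 56.500 49.000
30.000 -19.000 10.000
24.000 9.500 42.000


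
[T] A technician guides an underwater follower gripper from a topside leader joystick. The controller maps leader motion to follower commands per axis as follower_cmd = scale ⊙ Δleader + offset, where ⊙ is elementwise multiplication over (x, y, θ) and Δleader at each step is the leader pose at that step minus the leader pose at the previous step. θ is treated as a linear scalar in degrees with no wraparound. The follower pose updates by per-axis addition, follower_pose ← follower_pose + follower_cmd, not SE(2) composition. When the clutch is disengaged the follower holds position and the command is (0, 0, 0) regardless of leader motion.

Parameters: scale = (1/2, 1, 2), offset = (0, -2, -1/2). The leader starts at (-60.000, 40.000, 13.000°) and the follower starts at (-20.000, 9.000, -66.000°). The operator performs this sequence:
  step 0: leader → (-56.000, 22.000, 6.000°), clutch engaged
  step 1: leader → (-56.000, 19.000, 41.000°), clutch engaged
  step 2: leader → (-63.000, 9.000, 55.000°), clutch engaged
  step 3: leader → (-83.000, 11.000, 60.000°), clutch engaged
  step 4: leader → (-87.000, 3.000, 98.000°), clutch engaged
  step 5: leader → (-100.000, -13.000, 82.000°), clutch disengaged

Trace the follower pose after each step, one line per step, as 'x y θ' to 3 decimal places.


step 0: Δleader=(4.000, -18.000, -7.000°), engaged; cmd=(2.000, -20.000, -14.500°) → follower=(-18.000, -11.000, -80.500°)
step 1: Δleader=(0.000, -3.000, 35.000°), engaged; cmd=(0.000, -5.000, 69.500°) → follower=(-18.000, -16.000, -11.000°)
step 2: Δleader=(-7.000, -10.000, 14.000°), engaged; cmd=(-3.500, -12.000, 27.500°) → follower=(-21.500, -28.000, 16.500°)
step 3: Δleader=(-20.000, 2.000, 5.000°), engaged; cmd=(-10.000, 0.000, 9.500°) → follower=(-31.500, -28.000, 26.000°)
step 4: Δleader=(-4.000, -8.000, 38.000°), engaged; cmd=(-2.000, -10.000, 75.500°) → follower=(-33.500, -38.000, 101.500°)
step 5: Δleader=(-13.000, -16.000, -16.000°), disengaged; cmd=(0,0,0) → follower holds at (-33.500, -38.000, 101.500°)

-18.000 -11.000 -80.500
-18.000 -16.000 -11.000
-21.500 -28.000 16.500
-31.500 -28.000 26.000
-33.500 -38.000 101.500
-33.500 -38.000 101.500


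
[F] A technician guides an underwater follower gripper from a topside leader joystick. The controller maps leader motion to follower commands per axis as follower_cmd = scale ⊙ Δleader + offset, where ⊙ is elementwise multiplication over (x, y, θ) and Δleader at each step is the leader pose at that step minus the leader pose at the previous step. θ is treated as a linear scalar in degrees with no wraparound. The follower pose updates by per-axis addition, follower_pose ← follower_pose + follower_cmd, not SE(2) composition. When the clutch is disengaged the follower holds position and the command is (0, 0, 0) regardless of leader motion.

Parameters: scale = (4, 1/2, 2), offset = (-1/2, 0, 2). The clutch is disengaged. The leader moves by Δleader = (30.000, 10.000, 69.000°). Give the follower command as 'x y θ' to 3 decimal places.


clutch disengaged → follower holds; cmd = (0, 0, 0)

0.000 0.000 0.000


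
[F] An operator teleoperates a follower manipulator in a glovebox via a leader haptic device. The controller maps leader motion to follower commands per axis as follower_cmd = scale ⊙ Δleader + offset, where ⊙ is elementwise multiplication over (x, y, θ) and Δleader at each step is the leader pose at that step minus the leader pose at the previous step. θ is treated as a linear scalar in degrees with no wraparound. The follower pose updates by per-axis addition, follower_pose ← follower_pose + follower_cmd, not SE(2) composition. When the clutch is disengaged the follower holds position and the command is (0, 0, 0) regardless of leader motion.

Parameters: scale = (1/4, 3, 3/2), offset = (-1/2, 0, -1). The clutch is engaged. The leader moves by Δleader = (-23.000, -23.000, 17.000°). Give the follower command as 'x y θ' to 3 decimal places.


axis x: 1/4·-23.000 + -1/2 = -6.250
axis y: 3·-23.000 + 0 = -69.000
axis θ: 3/2·17.000 + -1 = 24.500

-6.250 -69.000 24.500


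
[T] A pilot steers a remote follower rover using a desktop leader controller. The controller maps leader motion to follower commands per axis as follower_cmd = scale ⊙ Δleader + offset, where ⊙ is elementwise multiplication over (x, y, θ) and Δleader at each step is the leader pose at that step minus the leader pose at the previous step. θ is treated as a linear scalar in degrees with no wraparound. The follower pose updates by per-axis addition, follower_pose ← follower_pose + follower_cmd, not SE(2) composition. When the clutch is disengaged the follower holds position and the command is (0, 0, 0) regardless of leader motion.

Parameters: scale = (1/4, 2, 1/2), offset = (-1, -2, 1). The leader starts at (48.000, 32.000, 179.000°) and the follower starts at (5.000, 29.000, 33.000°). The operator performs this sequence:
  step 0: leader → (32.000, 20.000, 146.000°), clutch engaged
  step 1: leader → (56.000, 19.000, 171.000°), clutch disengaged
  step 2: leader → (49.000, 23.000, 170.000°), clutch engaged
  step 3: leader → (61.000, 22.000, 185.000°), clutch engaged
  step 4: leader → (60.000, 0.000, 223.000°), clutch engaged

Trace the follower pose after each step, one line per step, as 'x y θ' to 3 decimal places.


0.000 3.000 17.500
0.000 3.000 17.500
-2.750 9.000 18.000
-0.750 5.000 26.500
-2.000 -41.000 46.500

step 0: Δleader=(-16.000, -12.000, -33.000°), engaged; cmd=(-5.000, -26.000, -15.500°) → follower=(0.000, 3.000, 17.500°)
step 1: Δleader=(24.000, -1.000, 25.000°), disengaged; cmd=(0,0,0) → follower holds at (0.000, 3.000, 17.500°)
step 2: Δleader=(-7.000, 4.000, -1.000°), engaged; cmd=(-2.750, 6.000, 0.500°) → follower=(-2.750, 9.000, 18.000°)
step 3: Δleader=(12.000, -1.000, 15.000°), engaged; cmd=(2.000, -4.000, 8.500°) → follower=(-0.750, 5.000, 26.500°)
step 4: Δleader=(-1.000, -22.000, 38.000°), engaged; cmd=(-1.250, -46.000, 20.000°) → follower=(-2.000, -41.000, 46.500°)


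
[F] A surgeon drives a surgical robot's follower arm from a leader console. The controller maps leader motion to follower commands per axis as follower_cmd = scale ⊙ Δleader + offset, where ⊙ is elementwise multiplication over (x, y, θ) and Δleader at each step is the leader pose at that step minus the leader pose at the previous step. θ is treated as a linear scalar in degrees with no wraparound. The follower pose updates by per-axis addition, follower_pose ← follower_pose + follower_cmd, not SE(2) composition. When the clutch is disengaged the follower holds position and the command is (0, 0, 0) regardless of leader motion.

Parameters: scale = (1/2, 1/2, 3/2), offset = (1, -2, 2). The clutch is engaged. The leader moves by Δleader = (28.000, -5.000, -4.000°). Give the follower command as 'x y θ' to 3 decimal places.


axis x: 1/2·28.000 + 1 = 15.000
axis y: 1/2·-5.000 + -2 = -4.500
axis θ: 3/2·-4.000 + 2 = -4.000

15.000 -4.500 -4.000
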